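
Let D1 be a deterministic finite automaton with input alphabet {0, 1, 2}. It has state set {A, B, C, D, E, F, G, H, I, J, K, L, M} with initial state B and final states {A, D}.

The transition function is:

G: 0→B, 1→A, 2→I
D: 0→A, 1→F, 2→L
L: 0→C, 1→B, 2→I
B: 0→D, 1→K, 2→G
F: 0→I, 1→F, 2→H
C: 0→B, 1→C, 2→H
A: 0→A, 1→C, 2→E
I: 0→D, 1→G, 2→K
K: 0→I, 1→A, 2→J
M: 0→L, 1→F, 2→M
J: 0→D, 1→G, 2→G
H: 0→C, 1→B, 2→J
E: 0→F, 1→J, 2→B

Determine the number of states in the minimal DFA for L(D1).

5

Reachable states from the start: {A,B,C,D,E,F,G,H,I,J,K,L}. Unreachable: {M} — drop them.
Initial partition by acceptance: {A,D} | {B,C,E,F,G,H,I,J,K,L}.
Split {B,C,E,F,G,H,I,J,K,L} by δ(·,0) → {C,E,F,G,H,K,L} and {B,I,J}.
On input 0, block {C,E,F,G,H,K,L} splits into {C,F,G,K} and {E,H,L}.
Split {C,F,G,K} by δ(·,1) → {C,F} and {G,K}.
Stable partition: {A,D} | {C,F} | {B,I,J} | {E,H,L} | {G,K} — 5 equivalence classes.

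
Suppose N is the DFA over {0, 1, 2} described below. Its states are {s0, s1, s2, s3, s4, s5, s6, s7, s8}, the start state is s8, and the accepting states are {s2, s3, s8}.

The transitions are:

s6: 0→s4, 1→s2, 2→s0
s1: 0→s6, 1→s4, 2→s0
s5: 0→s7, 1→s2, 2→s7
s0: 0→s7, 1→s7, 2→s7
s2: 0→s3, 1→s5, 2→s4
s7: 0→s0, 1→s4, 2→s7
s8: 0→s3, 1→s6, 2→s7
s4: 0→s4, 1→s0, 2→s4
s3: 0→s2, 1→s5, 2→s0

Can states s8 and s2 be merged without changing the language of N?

States {s1} cannot be reached from the start state, so discard them.
Initial partition by acceptance: {s2,s3,s8} | {s0,s4,s5,s6,s7}.
Refine {s0,s4,s5,s6,s7} on symbol 1: members go to different blocks, giving {s0,s4,s7} and {s5,s6}.
No further refinement is possible. Final partition (3 blocks): {s2,s3,s8} | {s0,s4,s7} | {s5,s6}.
s8 and s2 lie in the same block of the stable partition, so they are equivalent — no string distinguishes them.

Yes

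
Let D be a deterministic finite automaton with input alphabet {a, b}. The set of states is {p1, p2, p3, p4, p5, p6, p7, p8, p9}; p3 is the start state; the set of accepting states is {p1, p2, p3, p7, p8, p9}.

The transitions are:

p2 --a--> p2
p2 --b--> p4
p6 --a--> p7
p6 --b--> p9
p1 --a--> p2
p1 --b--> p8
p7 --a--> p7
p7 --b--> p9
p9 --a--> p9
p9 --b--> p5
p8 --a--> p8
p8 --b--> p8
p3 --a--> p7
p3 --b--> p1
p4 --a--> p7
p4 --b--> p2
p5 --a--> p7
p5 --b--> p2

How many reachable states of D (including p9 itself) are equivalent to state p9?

2

States {p6} cannot be reached from the start state, so discard them.
Start with accepting vs non-accepting: {p1,p2,p3,p7,p8,p9} | {p4,p5}.
Refine {p1,p2,p3,p7,p8,p9} on symbol b: members go to different blocks, giving {p1,p3,p7,p8} and {p2,p9}.
Refine {p1,p3,p7,p8} on symbol a: members go to different blocks, giving {p3,p7,p8} and {p1}.
Refine {p3,p7,p8} on symbol b: members go to different blocks, giving {p3} and {p7} and {p8}.
Stable partition: {p3} | {p4,p5} | {p2,p9} | {p1} | {p7} | {p8} — 6 equivalence classes.
The equivalence class containing p9 is {p2,p9}, of size 2.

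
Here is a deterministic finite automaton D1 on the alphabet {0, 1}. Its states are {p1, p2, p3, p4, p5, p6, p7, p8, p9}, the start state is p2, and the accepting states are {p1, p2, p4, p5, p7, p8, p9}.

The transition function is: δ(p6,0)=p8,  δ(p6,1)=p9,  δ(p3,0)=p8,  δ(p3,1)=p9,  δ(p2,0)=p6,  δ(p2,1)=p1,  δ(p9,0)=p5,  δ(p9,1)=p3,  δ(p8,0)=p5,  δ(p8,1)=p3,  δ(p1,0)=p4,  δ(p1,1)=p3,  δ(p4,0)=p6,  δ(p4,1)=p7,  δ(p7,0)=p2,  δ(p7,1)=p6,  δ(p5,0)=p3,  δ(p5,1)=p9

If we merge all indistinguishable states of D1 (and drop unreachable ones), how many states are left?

All states are reachable from the start state.
P0 = {p1,p2,p4,p5,p7,p8,p9} | {p3,p6}.
Split {p1,p2,p4,p5,p7,p8,p9} by δ(·,0) → {p1,p7,p8,p9} and {p2,p4,p5}.
Stable partition: {p1,p7,p8,p9} | {p3,p6} | {p2,p4,p5} — 3 equivalence classes.

3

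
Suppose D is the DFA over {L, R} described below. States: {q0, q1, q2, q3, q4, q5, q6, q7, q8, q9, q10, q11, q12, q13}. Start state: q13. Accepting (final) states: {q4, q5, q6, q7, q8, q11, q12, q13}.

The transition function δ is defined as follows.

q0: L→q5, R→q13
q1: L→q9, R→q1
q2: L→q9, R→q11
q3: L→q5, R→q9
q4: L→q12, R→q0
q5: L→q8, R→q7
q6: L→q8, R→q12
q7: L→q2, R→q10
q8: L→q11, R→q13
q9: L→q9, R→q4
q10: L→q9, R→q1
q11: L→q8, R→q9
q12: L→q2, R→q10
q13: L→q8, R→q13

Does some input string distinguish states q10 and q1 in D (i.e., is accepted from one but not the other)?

Reachable states from the start: {q0,q1,q2,q4,q5,q7,q8,q9,q10,q11,q12,q13}. Unreachable: {q3,q6} — drop them.
P0 = {q4,q5,q7,q8,q11,q12,q13} | {q0,q1,q2,q9,q10}.
On input L, block {q4,q5,q7,q8,q11,q12,q13} splits into {q4,q5,q8,q11,q13} and {q7,q12}.
Refine {q4,q5,q8,q11,q13} on symbol L: members go to different blocks, giving {q5,q8,q11,q13} and {q4}.
Split {q5,q8,q11,q13} by δ(·,R) → {q8,q13} and {q5} and {q11}.
Refine {q8,q13} on symbol L: members go to different blocks, giving {q8} and {q13}.
Split {q0,q1,q2,q9,q10} by δ(·,L) → {q1,q2,q9,q10} and {q0}.
On input R, block {q1,q2,q9,q10} splits into {q1,q10} and {q2} and {q9}.
No further refinement is possible. Final partition (10 blocks): {q8} | {q1,q10} | {q7,q12} | {q4} | {q5} | {q11} | {q13} | {q0} | {q2} | {q9}.
q10 and q1 lie in the same block of the stable partition, so they are equivalent — no string distinguishes them.

No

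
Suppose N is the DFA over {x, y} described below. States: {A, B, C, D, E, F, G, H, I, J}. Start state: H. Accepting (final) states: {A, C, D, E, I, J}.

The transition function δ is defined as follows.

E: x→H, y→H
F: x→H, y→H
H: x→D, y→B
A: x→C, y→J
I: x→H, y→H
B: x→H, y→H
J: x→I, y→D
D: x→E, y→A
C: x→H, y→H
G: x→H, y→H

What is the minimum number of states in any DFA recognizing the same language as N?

4

States {F,G} cannot be reached from the start state, so discard them.
P0 = {A,C,D,E,I,J} | {B,H}.
Split {A,C,D,E,I,J} by δ(·,x) → {A,D,J} and {C,E,I}.
On input x, block {B,H} splits into {B} and {H}.
The partition is now stable with 4 blocks: {A,D,J} | {B} | {C,E,I} | {H}.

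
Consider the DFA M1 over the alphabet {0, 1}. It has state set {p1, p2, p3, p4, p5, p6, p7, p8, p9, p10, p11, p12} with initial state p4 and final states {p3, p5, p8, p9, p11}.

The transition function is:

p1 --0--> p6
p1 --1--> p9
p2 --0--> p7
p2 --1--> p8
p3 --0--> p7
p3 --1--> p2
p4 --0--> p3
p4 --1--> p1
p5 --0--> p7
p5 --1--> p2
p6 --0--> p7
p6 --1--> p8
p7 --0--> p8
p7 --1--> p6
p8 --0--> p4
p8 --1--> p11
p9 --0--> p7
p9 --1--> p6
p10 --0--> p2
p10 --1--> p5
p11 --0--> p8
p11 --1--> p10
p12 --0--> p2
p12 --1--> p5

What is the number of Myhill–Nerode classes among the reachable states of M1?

Reachable states from the start: {p1,p2,p3,p4,p5,p6,p7,p8,p9,p10,p11}. Unreachable: {p12} — drop them.
Initial partition by acceptance: {p3,p5,p8,p9,p11} | {p1,p2,p4,p6,p7,p10}.
Split {p3,p5,p8,p9,p11} by δ(·,0) → {p3,p5,p8,p9} and {p11}.
On input 1, block {p3,p5,p8,p9} splits into {p3,p5,p9} and {p8}.
On input 0, block {p1,p2,p4,p6,p7,p10} splits into {p1,p2,p6,p10} and {p4} and {p7}.
On input 0, block {p1,p2,p6,p10} splits into {p1,p10} and {p2,p6}.
Stable partition: {p3,p5,p9} | {p1,p10} | {p11} | {p8} | {p4} | {p7} | {p2,p6} — 7 equivalence classes.

7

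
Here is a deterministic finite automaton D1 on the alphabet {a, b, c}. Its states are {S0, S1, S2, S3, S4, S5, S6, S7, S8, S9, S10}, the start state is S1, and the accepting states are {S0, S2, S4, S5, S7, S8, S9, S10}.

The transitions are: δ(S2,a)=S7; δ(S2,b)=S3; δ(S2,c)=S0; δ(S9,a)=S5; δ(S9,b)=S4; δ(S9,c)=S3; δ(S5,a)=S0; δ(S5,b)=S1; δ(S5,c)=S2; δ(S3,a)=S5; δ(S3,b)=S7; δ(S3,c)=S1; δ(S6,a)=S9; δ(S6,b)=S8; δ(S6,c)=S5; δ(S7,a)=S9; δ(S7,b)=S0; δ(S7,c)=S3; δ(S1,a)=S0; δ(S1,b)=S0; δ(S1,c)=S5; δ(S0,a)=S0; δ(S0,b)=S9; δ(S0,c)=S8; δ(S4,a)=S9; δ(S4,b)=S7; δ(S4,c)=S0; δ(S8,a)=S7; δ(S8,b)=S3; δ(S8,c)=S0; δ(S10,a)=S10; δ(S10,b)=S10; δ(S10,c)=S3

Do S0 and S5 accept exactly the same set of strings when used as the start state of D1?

No

First remove the unreachable states {S6,S10}; 9 states remain.
P0 = {S0,S2,S4,S5,S7,S8,S9} | {S1,S3}.
Split {S0,S2,S4,S5,S7,S8,S9} by δ(·,b) → {S0,S4,S7,S9} and {S2,S5,S8}.
On input a, block {S0,S4,S7,S9} splits into {S0,S4,S7} and {S9}.
On input a, block {S0,S4,S7} splits into {S4,S7} and {S0}.
Refine {S4,S7} on symbol b: members go to different blocks, giving {S4} and {S7}.
Refine {S1,S3} on symbol a: members go to different blocks, giving {S1} and {S3}.
Refine {S2,S5,S8} on symbol a: members go to different blocks, giving {S2,S8} and {S5}.
No further refinement is possible. Final partition (8 blocks): {S4} | {S1} | {S2,S8} | {S9} | {S0} | {S7} | {S3} | {S5}.
S0 and S5 end up in different blocks, so they are distinguishable. For instance, the string 'b' is accepted from only S0.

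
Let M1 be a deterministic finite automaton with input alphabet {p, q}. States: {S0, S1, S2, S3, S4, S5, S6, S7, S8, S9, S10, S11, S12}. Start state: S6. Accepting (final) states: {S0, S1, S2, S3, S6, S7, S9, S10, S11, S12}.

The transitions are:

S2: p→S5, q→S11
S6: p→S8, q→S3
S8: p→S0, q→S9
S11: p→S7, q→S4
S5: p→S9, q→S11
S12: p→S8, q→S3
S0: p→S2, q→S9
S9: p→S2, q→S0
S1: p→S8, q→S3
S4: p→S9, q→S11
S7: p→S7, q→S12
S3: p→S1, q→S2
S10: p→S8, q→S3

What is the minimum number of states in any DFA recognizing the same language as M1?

States {S10} cannot be reached from the start state, so discard them.
Start with accepting vs non-accepting: {S0,S1,S2,S3,S6,S7,S9,S11,S12} | {S4,S5,S8}.
On input p, block {S0,S1,S2,S3,S6,S7,S9,S11,S12} splits into {S0,S3,S7,S9,S11} and {S1,S2,S6,S12}.
On input p, block {S0,S3,S7,S9,S11} splits into {S0,S3,S9} and {S7,S11}.
Refine {S0,S3,S9} on symbol q: members go to different blocks, giving {S0,S9} and {S3}.
Split {S4,S5,S8} by δ(·,q) → {S4,S5} and {S8}.
On input p, block {S1,S2,S6,S12} splits into {S1,S6,S12} and {S2}.
Split {S7,S11} by δ(·,q) → {S7} and {S11}.
The partition is now stable with 8 blocks: {S0,S9} | {S4,S5} | {S1,S6,S12} | {S7} | {S3} | {S8} | {S2} | {S11}.

8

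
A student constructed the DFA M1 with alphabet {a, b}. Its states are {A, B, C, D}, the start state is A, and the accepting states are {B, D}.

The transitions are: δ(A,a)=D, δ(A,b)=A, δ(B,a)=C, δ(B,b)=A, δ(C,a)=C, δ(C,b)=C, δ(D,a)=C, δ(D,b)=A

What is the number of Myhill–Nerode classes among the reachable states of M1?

First remove the unreachable states {B}; 3 states remain.
P0 = {D} | {A,C}.
On input a, block {A,C} splits into {A} and {C}.
The partition is now stable with 3 blocks: {D} | {A} | {C}.

3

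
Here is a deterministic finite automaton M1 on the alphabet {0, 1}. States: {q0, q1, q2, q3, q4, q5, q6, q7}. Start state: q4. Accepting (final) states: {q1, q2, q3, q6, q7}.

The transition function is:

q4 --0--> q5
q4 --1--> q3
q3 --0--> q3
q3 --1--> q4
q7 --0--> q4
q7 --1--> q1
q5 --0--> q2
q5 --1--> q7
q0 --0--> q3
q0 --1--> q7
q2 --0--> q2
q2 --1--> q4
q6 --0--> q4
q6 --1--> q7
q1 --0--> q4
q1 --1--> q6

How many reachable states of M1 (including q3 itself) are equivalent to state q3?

States {q0} cannot be reached from the start state, so discard them.
Start with accepting vs non-accepting: {q1,q2,q3,q6,q7} | {q4,q5}.
Refine {q1,q2,q3,q6,q7} on symbol 0: members go to different blocks, giving {q1,q6,q7} and {q2,q3}.
Split {q4,q5} by δ(·,0) → {q4} and {q5}.
Stable partition: {q1,q6,q7} | {q4} | {q2,q3} | {q5} — 4 equivalence classes.
The equivalence class containing q3 is {q2,q3}, of size 2.

2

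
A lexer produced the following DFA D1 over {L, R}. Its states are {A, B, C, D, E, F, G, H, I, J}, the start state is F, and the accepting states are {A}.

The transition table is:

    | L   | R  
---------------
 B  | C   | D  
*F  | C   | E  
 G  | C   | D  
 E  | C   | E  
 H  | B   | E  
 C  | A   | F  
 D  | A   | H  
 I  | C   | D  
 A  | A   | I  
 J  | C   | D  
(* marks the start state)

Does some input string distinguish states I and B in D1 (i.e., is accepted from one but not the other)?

First remove the unreachable states {G,J}; 8 states remain.
Start with accepting vs non-accepting: {A} | {B,C,D,E,F,H,I}.
Refine {B,C,D,E,F,H,I} on symbol L: members go to different blocks, giving {B,E,F,H,I} and {C,D}.
Refine {B,E,F,H,I} on symbol L: members go to different blocks, giving {B,E,F,I} and {H}.
On input R, block {B,E,F,I} splits into {B,I} and {E,F}.
On input R, block {C,D} splits into {C} and {D}.
Stable partition: {A} | {B,I} | {C} | {H} | {E,F} | {D} — 6 equivalence classes.
I and B lie in the same block of the stable partition, so they are equivalent — no string distinguishes them.

No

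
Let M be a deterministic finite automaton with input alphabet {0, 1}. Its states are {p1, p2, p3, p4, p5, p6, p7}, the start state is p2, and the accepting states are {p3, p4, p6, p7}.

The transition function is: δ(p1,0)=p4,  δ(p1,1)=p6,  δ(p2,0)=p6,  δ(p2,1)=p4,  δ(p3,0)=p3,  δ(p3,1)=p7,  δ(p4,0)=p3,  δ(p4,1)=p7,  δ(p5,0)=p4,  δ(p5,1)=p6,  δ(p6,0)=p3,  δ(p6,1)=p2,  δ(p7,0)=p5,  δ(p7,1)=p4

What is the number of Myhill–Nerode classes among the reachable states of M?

5

Reachable states from the start: {p2,p3,p4,p5,p6,p7}. Unreachable: {p1} — drop them.
P0 = {p3,p4,p6,p7} | {p2,p5}.
Refine {p3,p4,p6,p7} on symbol 0: members go to different blocks, giving {p3,p4,p6} and {p7}.
Refine {p3,p4,p6} on symbol 1: members go to different blocks, giving {p3,p4} and {p6}.
On input 0, block {p2,p5} splits into {p2} and {p5}.
The partition is now stable with 5 blocks: {p3,p4} | {p2} | {p7} | {p6} | {p5}.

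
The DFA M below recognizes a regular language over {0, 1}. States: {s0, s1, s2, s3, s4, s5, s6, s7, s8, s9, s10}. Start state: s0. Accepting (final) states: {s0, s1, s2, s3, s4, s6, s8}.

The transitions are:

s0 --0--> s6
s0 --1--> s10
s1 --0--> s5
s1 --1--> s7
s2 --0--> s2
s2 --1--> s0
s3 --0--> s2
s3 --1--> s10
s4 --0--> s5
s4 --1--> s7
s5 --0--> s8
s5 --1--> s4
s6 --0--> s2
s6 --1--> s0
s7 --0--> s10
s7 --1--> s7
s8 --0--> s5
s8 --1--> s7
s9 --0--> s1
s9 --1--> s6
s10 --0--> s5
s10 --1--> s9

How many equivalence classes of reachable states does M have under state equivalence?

Reachable states from the start: {s0,s1,s2,s4,s5,s6,s7,s8,s9,s10}. Unreachable: {s3} — drop them.
P0 = {s0,s1,s2,s4,s6,s8} | {s5,s7,s9,s10}.
Refine {s0,s1,s2,s4,s6,s8} on symbol 0: members go to different blocks, giving {s0,s2,s6} and {s1,s4,s8}.
Split {s0,s2,s6} by δ(·,1) → {s2,s6} and {s0}.
Split {s5,s7,s9,s10} by δ(·,0) → {s5,s9} and {s7,s10}.
On input 1, block {s5,s9} splits into {s5} and {s9}.
On input 0, block {s7,s10} splits into {s7} and {s10}.
Stable partition: {s2,s6} | {s5} | {s1,s4,s8} | {s0} | {s7} | {s9} | {s10} — 7 equivalence classes.

7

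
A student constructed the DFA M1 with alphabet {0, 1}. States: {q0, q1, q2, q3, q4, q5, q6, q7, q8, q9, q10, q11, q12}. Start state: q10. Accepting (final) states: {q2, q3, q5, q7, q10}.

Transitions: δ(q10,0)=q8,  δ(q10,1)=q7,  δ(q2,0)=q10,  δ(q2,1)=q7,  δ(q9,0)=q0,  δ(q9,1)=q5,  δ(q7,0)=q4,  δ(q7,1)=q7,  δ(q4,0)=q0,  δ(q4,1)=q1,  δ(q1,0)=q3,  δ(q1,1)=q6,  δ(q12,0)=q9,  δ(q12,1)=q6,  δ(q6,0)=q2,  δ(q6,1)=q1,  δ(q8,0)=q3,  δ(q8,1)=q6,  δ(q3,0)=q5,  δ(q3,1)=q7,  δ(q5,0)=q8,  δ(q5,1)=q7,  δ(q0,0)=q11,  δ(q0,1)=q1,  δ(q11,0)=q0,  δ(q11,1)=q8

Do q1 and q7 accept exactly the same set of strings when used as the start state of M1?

First remove the unreachable states {q9,q12}; 11 states remain.
Start with accepting vs non-accepting: {q2,q3,q5,q7,q10} | {q0,q1,q4,q6,q8,q11}.
Refine {q2,q3,q5,q7,q10} on symbol 0: members go to different blocks, giving {q5,q7,q10} and {q2,q3}.
Refine {q0,q1,q4,q6,q8,q11} on symbol 0: members go to different blocks, giving {q0,q4,q11} and {q1,q6,q8}.
Split {q5,q7,q10} by δ(·,0) → {q5,q10} and {q7}.
The partition is now stable with 5 blocks: {q5,q10} | {q0,q4,q11} | {q2,q3} | {q1,q6,q8} | {q7}.
q1 and q7 end up in different blocks, so they are distinguishable. For instance, the string 'ε' is accepted from only q7.

No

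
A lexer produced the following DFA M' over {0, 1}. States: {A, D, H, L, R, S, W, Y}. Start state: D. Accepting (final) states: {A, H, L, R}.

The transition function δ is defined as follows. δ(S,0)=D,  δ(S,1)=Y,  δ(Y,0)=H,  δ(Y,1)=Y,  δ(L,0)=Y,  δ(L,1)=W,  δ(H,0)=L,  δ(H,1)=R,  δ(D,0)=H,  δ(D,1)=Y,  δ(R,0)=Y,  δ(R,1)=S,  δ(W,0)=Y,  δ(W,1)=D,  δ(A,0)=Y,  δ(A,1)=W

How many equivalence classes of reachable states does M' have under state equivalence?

4

First remove the unreachable states {A}; 7 states remain.
Initial partition by acceptance: {H,L,R} | {D,S,W,Y}.
Split {H,L,R} by δ(·,0) → {L,R} and {H}.
Split {D,S,W,Y} by δ(·,0) → {D,Y} and {S,W}.
No further refinement is possible. Final partition (4 blocks): {L,R} | {D,Y} | {H} | {S,W}.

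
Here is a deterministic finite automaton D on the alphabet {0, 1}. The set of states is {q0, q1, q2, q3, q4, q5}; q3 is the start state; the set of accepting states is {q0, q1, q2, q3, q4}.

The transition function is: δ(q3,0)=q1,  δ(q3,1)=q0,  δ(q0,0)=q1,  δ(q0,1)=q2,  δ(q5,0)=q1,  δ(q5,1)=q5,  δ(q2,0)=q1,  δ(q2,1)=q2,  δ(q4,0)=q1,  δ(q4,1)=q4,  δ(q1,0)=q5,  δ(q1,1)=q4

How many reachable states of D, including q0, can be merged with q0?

Initial partition by acceptance: {q0,q1,q2,q3,q4} | {q5}.
Refine {q0,q1,q2,q3,q4} on symbol 0: members go to different blocks, giving {q0,q2,q3,q4} and {q1}.
The partition is now stable with 3 blocks: {q0,q2,q3,q4} | {q5} | {q1}.
The equivalence class containing q0 is {q0,q2,q3,q4}, of size 4.

4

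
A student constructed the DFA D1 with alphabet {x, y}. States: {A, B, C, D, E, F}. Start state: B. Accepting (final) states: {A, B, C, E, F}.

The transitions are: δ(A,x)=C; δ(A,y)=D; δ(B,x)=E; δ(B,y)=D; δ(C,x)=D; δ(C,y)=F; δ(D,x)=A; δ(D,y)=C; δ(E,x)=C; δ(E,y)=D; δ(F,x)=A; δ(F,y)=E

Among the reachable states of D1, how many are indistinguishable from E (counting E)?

2

All states are reachable from the start state.
P0 = {A,B,C,E,F} | {D}.
Split {A,B,C,E,F} by δ(·,x) → {A,B,E,F} and {C}.
Split {A,B,E,F} by δ(·,x) → {A,E} and {B,F}.
Refine {B,F} on symbol y: members go to different blocks, giving {B} and {F}.
Stable partition: {A,E} | {D} | {C} | {B} | {F} — 5 equivalence classes.
State E belongs to the block {A,E}, which has 2 states.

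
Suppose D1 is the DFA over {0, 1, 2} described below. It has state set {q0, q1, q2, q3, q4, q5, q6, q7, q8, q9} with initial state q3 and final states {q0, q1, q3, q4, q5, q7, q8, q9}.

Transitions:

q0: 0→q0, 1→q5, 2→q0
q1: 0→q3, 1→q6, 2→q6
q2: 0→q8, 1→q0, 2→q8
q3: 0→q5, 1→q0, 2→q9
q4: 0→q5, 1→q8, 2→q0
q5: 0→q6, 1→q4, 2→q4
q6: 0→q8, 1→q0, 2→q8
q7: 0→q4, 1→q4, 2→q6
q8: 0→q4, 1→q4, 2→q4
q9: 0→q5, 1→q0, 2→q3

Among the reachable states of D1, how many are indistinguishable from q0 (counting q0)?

1

Reachable states from the start: {q0,q3,q4,q5,q6,q8,q9}. Unreachable: {q1,q2,q7} — drop them.
Initial partition by acceptance: {q0,q3,q4,q5,q8,q9} | {q6}.
Refine {q0,q3,q4,q5,q8,q9} on symbol 0: members go to different blocks, giving {q0,q3,q4,q8,q9} and {q5}.
Refine {q0,q3,q4,q8,q9} on symbol 0: members go to different blocks, giving {q3,q4,q9} and {q0,q8}.
Split {q3,q4,q9} by δ(·,2) → {q3,q9} and {q4}.
Refine {q0,q8} on symbol 0: members go to different blocks, giving {q0} and {q8}.
No further refinement is possible. Final partition (6 blocks): {q3,q9} | {q6} | {q5} | {q0} | {q4} | {q8}.
The equivalence class containing q0 is {q0}, of size 1.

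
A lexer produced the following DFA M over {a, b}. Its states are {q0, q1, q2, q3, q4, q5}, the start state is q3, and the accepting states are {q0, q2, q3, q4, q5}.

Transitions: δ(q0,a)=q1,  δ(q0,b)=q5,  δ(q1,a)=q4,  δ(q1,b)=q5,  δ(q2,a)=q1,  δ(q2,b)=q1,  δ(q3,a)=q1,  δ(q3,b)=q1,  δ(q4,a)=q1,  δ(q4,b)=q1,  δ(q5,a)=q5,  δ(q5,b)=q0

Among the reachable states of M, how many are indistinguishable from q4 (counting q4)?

First remove the unreachable states {q2}; 5 states remain.
P0 = {q0,q3,q4,q5} | {q1}.
Refine {q0,q3,q4,q5} on symbol a: members go to different blocks, giving {q0,q3,q4} and {q5}.
Refine {q0,q3,q4} on symbol b: members go to different blocks, giving {q3,q4} and {q0}.
Stable partition: {q3,q4} | {q1} | {q5} | {q0} — 4 equivalence classes.
The equivalence class containing q4 is {q3,q4}, of size 2.

2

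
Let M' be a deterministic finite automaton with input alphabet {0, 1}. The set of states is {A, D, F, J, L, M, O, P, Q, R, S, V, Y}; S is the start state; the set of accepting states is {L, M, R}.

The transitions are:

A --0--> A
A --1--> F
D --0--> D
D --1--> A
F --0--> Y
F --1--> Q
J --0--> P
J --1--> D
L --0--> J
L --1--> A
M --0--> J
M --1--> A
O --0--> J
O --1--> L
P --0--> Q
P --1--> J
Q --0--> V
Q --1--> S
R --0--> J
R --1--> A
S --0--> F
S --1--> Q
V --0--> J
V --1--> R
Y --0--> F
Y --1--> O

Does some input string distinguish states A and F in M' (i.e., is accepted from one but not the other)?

Yes

States {M} cannot be reached from the start state, so discard them.
Initial partition by acceptance: {L,R} | {A,D,F,J,O,P,Q,S,V,Y}.
Split {A,D,F,J,O,P,Q,S,V,Y} by δ(·,1) → {A,D,F,J,P,Q,S,Y} and {O,V}.
Refine {A,D,F,J,P,Q,S,Y} on symbol 0: members go to different blocks, giving {A,D,F,J,P,S,Y} and {Q}.
On input 0, block {A,D,F,J,P,S,Y} splits into {A,D,F,J,S,Y} and {P}.
Refine {A,D,F,J,S,Y} on symbol 0: members go to different blocks, giving {A,D,F,S,Y} and {J}.
On input 1, block {A,D,F,S,Y} splits into {F,S} and {A,D} and {Y}.
On input 0, block {F,S} splits into {S} and {F}.
On input 1, block {A,D} splits into {D} and {A}.
No further refinement is possible. Final partition (10 blocks): {L,R} | {S} | {O,V} | {Q} | {P} | {J} | {D} | {Y} | {F} | {A}.
A and F end up in different blocks, so they are distinguishable. For instance, the string '011' is accepted from only F.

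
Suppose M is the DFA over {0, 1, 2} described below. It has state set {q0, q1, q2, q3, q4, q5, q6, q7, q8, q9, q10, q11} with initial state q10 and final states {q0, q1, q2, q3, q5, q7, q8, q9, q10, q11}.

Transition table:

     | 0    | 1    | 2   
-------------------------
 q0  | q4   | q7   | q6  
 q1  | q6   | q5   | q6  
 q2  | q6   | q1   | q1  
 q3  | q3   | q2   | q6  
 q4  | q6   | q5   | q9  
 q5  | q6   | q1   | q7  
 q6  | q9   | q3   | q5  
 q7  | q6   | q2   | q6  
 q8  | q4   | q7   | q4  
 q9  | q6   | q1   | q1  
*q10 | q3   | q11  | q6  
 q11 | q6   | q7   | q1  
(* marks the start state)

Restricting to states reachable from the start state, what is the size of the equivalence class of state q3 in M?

2

States {q0,q4,q8} cannot be reached from the start state, so discard them.
Initial partition by acceptance: {q1,q2,q3,q5,q7,q9,q10,q11} | {q6}.
Split {q1,q2,q3,q5,q7,q9,q10,q11} by δ(·,0) → {q1,q2,q5,q7,q9,q11} and {q3,q10}.
Refine {q1,q2,q5,q7,q9,q11} on symbol 2: members go to different blocks, giving {q2,q5,q9,q11} and {q1,q7}.
No further refinement is possible. Final partition (4 blocks): {q2,q5,q9,q11} | {q6} | {q3,q10} | {q1,q7}.
State q3 belongs to the block {q3,q10}, which has 2 states.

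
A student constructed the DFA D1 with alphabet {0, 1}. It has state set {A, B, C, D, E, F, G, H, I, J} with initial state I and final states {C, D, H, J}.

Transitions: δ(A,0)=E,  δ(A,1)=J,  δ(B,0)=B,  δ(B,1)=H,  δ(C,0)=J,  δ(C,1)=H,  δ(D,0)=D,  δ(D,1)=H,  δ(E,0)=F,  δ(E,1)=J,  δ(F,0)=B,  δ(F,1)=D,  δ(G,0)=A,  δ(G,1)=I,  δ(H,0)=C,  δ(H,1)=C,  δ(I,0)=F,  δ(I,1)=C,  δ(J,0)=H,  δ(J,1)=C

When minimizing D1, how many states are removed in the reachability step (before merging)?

BFS from I reaches {B, C, D, F, H, I, J}; the 3 state(s) A, E, G are never visited.

3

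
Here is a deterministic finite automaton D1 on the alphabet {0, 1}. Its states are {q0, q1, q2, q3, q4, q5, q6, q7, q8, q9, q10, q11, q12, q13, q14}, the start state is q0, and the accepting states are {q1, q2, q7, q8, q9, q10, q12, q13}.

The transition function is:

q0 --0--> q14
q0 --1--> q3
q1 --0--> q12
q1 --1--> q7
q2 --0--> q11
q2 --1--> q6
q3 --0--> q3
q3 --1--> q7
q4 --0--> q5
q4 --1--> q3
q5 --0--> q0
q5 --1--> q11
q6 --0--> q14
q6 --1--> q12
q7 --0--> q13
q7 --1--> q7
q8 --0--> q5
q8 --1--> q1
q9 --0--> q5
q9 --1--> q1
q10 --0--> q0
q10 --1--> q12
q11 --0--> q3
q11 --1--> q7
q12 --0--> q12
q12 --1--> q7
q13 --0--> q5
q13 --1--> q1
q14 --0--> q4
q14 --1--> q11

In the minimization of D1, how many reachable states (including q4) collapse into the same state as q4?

Reachable states from the start: {q0,q1,q3,q4,q5,q7,q11,q12,q13,q14}. Unreachable: {q2,q6,q8,q9,q10} — drop them.
P0 = {q1,q7,q12,q13} | {q0,q3,q4,q5,q11,q14}.
Split {q1,q7,q12,q13} by δ(·,0) → {q1,q7,q12} and {q13}.
Split {q1,q7,q12} by δ(·,0) → {q1,q12} and {q7}.
Split {q0,q3,q4,q5,q11,q14} by δ(·,1) → {q0,q4,q5,q14} and {q3,q11}.
The partition is now stable with 5 blocks: {q1,q12} | {q0,q4,q5,q14} | {q13} | {q7} | {q3,q11}.
The equivalence class containing q4 is {q0,q4,q5,q14}, of size 4.

4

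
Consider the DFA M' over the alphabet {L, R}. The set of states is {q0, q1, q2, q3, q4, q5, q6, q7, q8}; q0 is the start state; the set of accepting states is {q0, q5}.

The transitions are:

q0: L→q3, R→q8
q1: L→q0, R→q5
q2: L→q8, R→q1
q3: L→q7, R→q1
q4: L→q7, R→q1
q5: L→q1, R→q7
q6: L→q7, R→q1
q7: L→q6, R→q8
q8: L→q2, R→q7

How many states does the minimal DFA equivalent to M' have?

States {q4} cannot be reached from the start state, so discard them.
Initial partition by acceptance: {q0,q5} | {q1,q2,q3,q6,q7,q8}.
Refine {q1,q2,q3,q6,q7,q8} on symbol L: members go to different blocks, giving {q2,q3,q6,q7,q8} and {q1}.
Refine {q0,q5} on symbol L: members go to different blocks, giving {q0} and {q5}.
On input R, block {q2,q3,q6,q7,q8} splits into {q2,q3,q6} and {q7,q8}.
The partition is now stable with 5 blocks: {q0} | {q2,q3,q6} | {q1} | {q5} | {q7,q8}.

5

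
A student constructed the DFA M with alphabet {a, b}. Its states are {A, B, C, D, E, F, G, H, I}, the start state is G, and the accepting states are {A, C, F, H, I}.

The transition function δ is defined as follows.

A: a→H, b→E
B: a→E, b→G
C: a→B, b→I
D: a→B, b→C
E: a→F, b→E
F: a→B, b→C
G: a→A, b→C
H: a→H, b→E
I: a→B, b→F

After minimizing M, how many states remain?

5

Reachable states from the start: {A,B,C,E,F,G,H,I}. Unreachable: {D} — drop them.
Initial partition by acceptance: {A,C,F,H,I} | {B,E,G}.
Refine {A,C,F,H,I} on symbol a: members go to different blocks, giving {C,F,I} and {A,H}.
On input a, block {B,E,G} splits into {B} and {E} and {G}.
Stable partition: {C,F,I} | {B} | {A,H} | {E} | {G} — 5 equivalence classes.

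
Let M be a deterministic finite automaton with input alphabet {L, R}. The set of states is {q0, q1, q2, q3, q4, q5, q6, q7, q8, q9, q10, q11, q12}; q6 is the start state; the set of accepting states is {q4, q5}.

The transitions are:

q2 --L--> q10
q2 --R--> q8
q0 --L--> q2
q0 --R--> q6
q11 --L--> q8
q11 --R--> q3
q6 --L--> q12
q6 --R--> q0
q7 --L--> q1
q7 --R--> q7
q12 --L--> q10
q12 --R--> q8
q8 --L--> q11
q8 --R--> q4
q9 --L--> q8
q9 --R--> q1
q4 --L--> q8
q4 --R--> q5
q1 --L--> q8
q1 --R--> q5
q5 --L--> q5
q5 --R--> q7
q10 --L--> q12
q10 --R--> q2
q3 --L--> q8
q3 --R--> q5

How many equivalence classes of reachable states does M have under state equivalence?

9

Reachable states from the start: {q0,q1,q2,q3,q4,q5,q6,q7,q8,q10,q11,q12}. Unreachable: {q9} — drop them.
P0 = {q4,q5} | {q0,q1,q2,q3,q6,q7,q8,q10,q11,q12}.
Split {q4,q5} by δ(·,L) → {q4} and {q5}.
On input R, block {q0,q1,q2,q3,q6,q7,q8,q10,q11,q12} splits into {q0,q2,q6,q7,q10,q11,q12} and {q1,q3} and {q8}.
Refine {q0,q2,q6,q7,q10,q11,q12} on symbol L: members go to different blocks, giving {q0,q2,q6,q10,q12} and {q7} and {q11}.
Split {q0,q2,q6,q10,q12} by δ(·,R) → {q0,q6,q10} and {q2,q12}.
Refine {q0,q6,q10} on symbol R: members go to different blocks, giving {q0,q6} and {q10}.
No further refinement is possible. Final partition (9 blocks): {q4} | {q0,q6} | {q5} | {q1,q3} | {q8} | {q7} | {q11} | {q2,q12} | {q10}.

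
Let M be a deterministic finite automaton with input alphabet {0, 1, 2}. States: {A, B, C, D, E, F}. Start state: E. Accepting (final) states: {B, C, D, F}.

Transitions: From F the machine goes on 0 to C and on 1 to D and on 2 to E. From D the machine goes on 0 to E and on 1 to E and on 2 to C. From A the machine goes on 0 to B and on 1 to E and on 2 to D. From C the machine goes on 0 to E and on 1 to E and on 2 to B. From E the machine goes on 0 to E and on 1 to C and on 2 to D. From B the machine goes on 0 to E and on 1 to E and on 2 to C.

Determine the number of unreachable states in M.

2

No path from E leads to A, F; the other 4 states are all reachable.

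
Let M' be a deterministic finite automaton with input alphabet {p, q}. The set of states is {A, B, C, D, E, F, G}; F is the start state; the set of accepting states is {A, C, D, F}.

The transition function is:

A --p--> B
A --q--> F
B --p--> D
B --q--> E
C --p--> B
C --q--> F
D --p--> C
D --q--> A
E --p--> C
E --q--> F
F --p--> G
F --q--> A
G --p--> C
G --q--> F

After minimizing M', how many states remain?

5

Every state is reachable, so we keep all 7.
Start with accepting vs non-accepting: {A,C,D,F} | {B,E,G}.
On input p, block {A,C,D,F} splits into {A,C,F} and {D}.
Split {B,E,G} by δ(·,p) → {E,G} and {B}.
Split {A,C,F} by δ(·,p) → {A,C} and {F}.
Stable partition: {A,C} | {E,G} | {D} | {B} | {F} — 5 equivalence classes.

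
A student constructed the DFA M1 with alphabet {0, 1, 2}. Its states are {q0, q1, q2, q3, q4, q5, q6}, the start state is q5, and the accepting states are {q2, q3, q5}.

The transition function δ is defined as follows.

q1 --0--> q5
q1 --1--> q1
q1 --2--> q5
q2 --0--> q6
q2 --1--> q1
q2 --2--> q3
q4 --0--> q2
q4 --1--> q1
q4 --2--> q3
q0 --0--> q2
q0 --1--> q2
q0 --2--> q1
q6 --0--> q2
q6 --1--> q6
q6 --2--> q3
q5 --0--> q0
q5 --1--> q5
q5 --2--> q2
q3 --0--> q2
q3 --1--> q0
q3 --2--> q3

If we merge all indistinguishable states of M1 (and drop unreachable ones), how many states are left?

6

States {q4} cannot be reached from the start state, so discard them.
Start with accepting vs non-accepting: {q2,q3,q5} | {q0,q1,q6}.
On input 0, block {q2,q3,q5} splits into {q2,q5} and {q3}.
Split {q2,q5} by δ(·,1) → {q2} and {q5}.
On input 0, block {q0,q1,q6} splits into {q0,q6} and {q1}.
Split {q0,q6} by δ(·,1) → {q0} and {q6}.
Stable partition: {q2} | {q0} | {q3} | {q5} | {q1} | {q6} — 6 equivalence classes.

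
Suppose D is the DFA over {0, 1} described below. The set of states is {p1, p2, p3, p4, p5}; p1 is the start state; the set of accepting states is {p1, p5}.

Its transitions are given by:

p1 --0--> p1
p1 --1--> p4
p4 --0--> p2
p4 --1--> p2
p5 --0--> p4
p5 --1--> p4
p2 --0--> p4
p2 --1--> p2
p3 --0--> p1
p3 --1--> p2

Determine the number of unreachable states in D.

No path from p1 leads to p3, p5; the other 3 states are all reachable.

2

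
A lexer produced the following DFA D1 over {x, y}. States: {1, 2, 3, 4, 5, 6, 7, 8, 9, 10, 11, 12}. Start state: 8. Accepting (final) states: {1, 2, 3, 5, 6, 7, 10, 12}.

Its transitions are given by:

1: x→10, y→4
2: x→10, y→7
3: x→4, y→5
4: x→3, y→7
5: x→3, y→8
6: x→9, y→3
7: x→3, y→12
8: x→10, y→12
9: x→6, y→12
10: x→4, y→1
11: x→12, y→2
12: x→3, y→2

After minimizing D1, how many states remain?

States {6,9,11} cannot be reached from the start state, so discard them.
Start with accepting vs non-accepting: {1,2,3,5,7,10,12} | {4,8}.
Split {1,2,3,5,7,10,12} by δ(·,x) → {1,2,5,7,12} and {3,10}.
Refine {1,2,5,7,12} on symbol y: members go to different blocks, giving {2,7,12} and {1,5}.
Stable partition: {2,7,12} | {4,8} | {3,10} | {1,5} — 4 equivalence classes.

4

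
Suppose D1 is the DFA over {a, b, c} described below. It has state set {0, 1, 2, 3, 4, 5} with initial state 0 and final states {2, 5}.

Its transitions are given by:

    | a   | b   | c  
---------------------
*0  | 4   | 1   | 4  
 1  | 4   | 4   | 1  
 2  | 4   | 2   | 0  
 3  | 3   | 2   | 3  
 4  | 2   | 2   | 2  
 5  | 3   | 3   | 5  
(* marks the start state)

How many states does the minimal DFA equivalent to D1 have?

States {3,5} cannot be reached from the start state, so discard them.
P0 = {2} | {0,1,4}.
Split {0,1,4} by δ(·,a) → {0,1} and {4}.
On input b, block {0,1} splits into {0} and {1}.
The partition is now stable with 4 blocks: {2} | {0} | {4} | {1}.

4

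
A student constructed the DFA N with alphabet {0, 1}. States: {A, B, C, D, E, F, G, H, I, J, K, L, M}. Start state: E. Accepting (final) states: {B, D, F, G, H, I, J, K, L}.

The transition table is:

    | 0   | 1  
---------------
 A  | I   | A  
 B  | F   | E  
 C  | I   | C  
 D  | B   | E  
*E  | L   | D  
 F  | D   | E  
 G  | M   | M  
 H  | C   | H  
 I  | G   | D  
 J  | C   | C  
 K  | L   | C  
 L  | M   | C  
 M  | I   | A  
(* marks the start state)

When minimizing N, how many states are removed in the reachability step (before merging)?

3

BFS from E reaches {A, B, C, D, E, F, G, I, L, M}; the 3 state(s) H, J, K are never visited.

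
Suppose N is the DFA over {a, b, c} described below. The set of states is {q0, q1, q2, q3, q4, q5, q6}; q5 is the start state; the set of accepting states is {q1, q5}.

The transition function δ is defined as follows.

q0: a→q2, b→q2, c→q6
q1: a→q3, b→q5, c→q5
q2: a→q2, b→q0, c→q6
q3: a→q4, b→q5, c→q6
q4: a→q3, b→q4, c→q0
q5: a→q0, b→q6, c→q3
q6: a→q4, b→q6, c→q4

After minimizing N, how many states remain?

States {q1} cannot be reached from the start state, so discard them.
P0 = {q5} | {q0,q2,q3,q4,q6}.
On input b, block {q0,q2,q3,q4,q6} splits into {q0,q2,q4,q6} and {q3}.
Refine {q0,q2,q4,q6} on symbol a: members go to different blocks, giving {q0,q2,q6} and {q4}.
Refine {q0,q2,q6} on symbol a: members go to different blocks, giving {q0,q2} and {q6}.
The partition is now stable with 5 blocks: {q5} | {q0,q2} | {q3} | {q4} | {q6}.

5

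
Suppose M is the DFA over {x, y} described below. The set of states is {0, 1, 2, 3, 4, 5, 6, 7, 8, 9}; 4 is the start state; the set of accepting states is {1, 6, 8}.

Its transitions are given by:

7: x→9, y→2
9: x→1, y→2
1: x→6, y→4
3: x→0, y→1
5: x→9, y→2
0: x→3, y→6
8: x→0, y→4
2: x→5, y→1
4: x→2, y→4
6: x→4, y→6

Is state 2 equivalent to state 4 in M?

No

Reachable states from the start: {1,2,4,5,6,9}. Unreachable: {0,3,7,8} — drop them.
P0 = {1,6} | {2,4,5,9}.
Refine {1,6} on symbol x: members go to different blocks, giving {1} and {6}.
Split {2,4,5,9} by δ(·,x) → {2,4,5} and {9}.
On input x, block {2,4,5} splits into {2,4} and {5}.
Refine {2,4} on symbol x: members go to different blocks, giving {2} and {4}.
The partition is now stable with 6 blocks: {1} | {2} | {6} | {9} | {5} | {4}.
2 and 4 end up in different blocks, so they are distinguishable. For instance, the string 'y' is accepted from only 2.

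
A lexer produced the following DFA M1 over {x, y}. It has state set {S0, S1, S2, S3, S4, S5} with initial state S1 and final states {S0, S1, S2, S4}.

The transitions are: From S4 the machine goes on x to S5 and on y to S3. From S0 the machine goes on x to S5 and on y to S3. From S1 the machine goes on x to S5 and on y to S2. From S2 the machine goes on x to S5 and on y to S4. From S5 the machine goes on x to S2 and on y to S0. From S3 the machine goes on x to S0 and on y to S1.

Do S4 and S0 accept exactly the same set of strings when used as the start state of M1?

Yes

Initial partition by acceptance: {S0,S1,S2,S4} | {S3,S5}.
Split {S0,S1,S2,S4} by δ(·,y) → {S0,S4} and {S1,S2}.
Refine {S3,S5} on symbol x: members go to different blocks, giving {S3} and {S5}.
Split {S1,S2} by δ(·,y) → {S1} and {S2}.
No further refinement is possible. Final partition (5 blocks): {S0,S4} | {S3} | {S1} | {S5} | {S2}.
S4 and S0 lie in the same block of the stable partition, so they are equivalent — no string distinguishes them.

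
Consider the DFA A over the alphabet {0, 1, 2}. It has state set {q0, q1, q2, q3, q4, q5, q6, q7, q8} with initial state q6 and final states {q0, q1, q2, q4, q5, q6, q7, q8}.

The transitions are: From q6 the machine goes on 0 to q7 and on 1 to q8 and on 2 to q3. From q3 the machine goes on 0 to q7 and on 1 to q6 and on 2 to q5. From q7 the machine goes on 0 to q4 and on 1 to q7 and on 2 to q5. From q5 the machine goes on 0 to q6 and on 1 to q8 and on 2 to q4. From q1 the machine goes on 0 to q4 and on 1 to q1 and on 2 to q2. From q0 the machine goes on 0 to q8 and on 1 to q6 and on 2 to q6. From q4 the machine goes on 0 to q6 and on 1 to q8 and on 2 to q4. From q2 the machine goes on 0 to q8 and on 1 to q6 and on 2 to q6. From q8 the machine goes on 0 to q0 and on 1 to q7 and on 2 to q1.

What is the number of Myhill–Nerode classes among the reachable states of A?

7

Initial partition by acceptance: {q0,q1,q2,q4,q5,q6,q7,q8} | {q3}.
Refine {q0,q1,q2,q4,q5,q6,q7,q8} on symbol 2: members go to different blocks, giving {q0,q1,q2,q4,q5,q7,q8} and {q6}.
Split {q0,q1,q2,q4,q5,q7,q8} by δ(·,0) → {q0,q1,q2,q7,q8} and {q4,q5}.
Refine {q0,q1,q2,q7,q8} on symbol 0: members go to different blocks, giving {q0,q2,q8} and {q1,q7}.
Split {q0,q2,q8} by δ(·,1) → {q0,q2} and {q8}.
On input 2, block {q1,q7} splits into {q1} and {q7}.
No further refinement is possible. Final partition (7 blocks): {q0,q2} | {q3} | {q6} | {q4,q5} | {q1} | {q8} | {q7}.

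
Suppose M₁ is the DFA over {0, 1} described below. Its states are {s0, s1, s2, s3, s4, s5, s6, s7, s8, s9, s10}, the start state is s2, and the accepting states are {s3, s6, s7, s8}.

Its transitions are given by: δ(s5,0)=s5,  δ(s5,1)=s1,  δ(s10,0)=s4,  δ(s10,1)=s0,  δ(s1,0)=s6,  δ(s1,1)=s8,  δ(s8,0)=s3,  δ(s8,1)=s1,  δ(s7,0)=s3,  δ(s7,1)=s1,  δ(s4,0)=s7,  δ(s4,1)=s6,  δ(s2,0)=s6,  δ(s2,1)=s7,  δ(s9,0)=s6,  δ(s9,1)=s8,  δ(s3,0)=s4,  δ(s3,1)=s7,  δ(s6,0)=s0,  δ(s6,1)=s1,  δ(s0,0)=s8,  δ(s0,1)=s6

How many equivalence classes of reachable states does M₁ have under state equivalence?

5

States {s5,s9,s10} cannot be reached from the start state, so discard them.
P0 = {s3,s6,s7,s8} | {s0,s1,s2,s4}.
Refine {s3,s6,s7,s8} on symbol 0: members go to different blocks, giving {s3,s6} and {s7,s8}.
On input 1, block {s3,s6} splits into {s3} and {s6}.
On input 0, block {s0,s1,s2,s4} splits into {s0,s4} and {s1,s2}.
Stable partition: {s3} | {s0,s4} | {s7,s8} | {s6} | {s1,s2} — 5 equivalence classes.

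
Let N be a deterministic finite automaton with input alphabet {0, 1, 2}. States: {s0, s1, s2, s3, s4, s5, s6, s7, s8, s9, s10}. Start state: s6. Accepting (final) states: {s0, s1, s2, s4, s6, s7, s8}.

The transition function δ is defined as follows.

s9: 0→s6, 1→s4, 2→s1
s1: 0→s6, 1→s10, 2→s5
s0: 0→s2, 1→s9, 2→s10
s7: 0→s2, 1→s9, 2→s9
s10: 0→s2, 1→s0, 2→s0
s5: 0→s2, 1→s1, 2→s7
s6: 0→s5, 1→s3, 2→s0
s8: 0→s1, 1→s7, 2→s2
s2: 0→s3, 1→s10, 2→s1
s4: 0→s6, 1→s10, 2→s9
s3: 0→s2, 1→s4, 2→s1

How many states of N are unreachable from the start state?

Starting at s6 and following transitions, the reachable set is {s0, s1, s2, s3, s4, s5, s6, s7, s9, s10}. That leaves s8 unreachable — 1 in total.

1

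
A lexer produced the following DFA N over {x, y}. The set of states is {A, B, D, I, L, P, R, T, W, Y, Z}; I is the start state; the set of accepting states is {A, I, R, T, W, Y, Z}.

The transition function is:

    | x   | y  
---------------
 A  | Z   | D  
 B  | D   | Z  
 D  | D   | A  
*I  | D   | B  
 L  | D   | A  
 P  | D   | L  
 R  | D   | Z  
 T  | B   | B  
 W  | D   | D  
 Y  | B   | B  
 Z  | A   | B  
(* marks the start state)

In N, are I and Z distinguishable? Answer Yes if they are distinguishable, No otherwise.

States {L,P,R,T,W,Y} cannot be reached from the start state, so discard them.
P0 = {A,I,Z} | {B,D}.
Split {A,I,Z} by δ(·,x) → {A,Z} and {I}.
No further refinement is possible. Final partition (3 blocks): {A,Z} | {B,D} | {I}.
I and Z end up in different blocks, so they are distinguishable. For instance, the string 'x' is accepted from only Z.

Yes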